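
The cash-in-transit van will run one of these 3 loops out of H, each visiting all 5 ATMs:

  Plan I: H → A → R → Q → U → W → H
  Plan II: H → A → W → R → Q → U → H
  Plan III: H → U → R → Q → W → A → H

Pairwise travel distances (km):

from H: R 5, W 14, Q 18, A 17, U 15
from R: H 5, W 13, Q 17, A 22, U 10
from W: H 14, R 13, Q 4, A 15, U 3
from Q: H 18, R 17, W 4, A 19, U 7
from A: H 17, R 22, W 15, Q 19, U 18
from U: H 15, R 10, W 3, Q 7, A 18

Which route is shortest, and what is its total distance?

Shortest is Plan III, total 78 km.

Plan I: 17 + 22 + 17 + 7 + 3 + 14 = 80
Plan II: 17 + 15 + 13 + 17 + 7 + 15 = 84
Plan III: 15 + 10 + 17 + 4 + 15 + 17 = 78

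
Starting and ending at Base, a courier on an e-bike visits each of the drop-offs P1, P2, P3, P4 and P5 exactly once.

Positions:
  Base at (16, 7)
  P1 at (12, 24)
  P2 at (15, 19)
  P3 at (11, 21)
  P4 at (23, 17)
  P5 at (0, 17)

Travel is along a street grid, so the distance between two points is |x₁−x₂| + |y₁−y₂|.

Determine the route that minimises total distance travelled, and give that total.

There are 60 distinct closed tours to check (reversals are equivalent).
Base→P1→P2→P3→P4→P5→Base: 21+8+6+16+23+26 = 100
Base→P1→P2→P3→P5→P4→Base: 21+8+6+15+23+17 = 90
Base→P1→P2→P4→P3→P5→Base: 21+8+10+16+15+26 = 96
Base→P1→P2→P4→P5→P3→Base: 21+8+10+23+15+19 = 96
Base→P1→P2→P5→P3→P4→Base: 21+8+17+15+16+17 = 94
Base→P1→P2→P5→P4→P3→Base: 21+8+17+23+16+19 = 104
Base→P1→P3→P2→P4→P5→Base: 21+4+6+10+23+26 = 90
Base→P1→P3→P2→P5→P4→Base: 21+4+6+17+23+17 = 88
Base→P1→P3→P4→P2→P5→Base: 21+4+16+10+17+26 = 94
Base→P1→P3→P4→P5→P2→Base: 21+4+16+23+17+13 = 94
Base→P1→P3→P5→P2→P4→Base: 21+4+15+17+10+17 = 84
Base→P1→P3→P5→P4→P2→Base: 21+4+15+23+10+13 = 86
Base→P1→P4→P2→P3→P5→Base: 21+18+10+6+15+26 = 96
Base→P1→P4→P2→P5→P3→Base: 21+18+10+17+15+19 = 100
… (46 more)
Base→P2→P1→P3→P5→P4→Base: 13+8+4+15+23+17 = 80  ← best
The minimum is 80.
One optimal route: Base → P2 → P1 → P3 → P5 → P4 → Base (or its reverse).

80 — the shortest possible round trip.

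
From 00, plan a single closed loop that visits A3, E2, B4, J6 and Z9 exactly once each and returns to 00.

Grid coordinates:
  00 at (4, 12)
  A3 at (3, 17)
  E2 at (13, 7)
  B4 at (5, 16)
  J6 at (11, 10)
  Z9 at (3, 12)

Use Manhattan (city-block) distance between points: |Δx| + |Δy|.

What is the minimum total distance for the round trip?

00 - A3 - E2 - B4 - J6 - Z9 - 00: 6+20+17+12+10+1 = 66
00 - A3 - E2 - B4 - Z9 - J6 - 00: 6+20+17+6+10+9 = 68
00 - A3 - E2 - J6 - B4 - Z9 - 00: 6+20+5+12+6+1 = 50
00 - A3 - E2 - J6 - Z9 - B4 - 00: 6+20+5+10+6+5 = 52
00 - A3 - E2 - Z9 - B4 - J6 - 00: 6+20+15+6+12+9 = 68
00 - A3 - E2 - Z9 - J6 - B4 - 00: 6+20+15+10+12+5 = 68
00 - A3 - B4 - E2 - J6 - Z9 - 00: 6+3+17+5+10+1 = 42
00 - A3 - B4 - E2 - Z9 - J6 - 00: 6+3+17+15+10+9 = 60
00 - A3 - B4 - J6 - E2 - Z9 - 00: 6+3+12+5+15+1 = 42
00 - A3 - B4 - J6 - Z9 - E2 - 00: 6+3+12+10+15+14 = 60
00 - A3 - B4 - Z9 - E2 - J6 - 00: 6+3+6+15+5+9 = 44
00 - A3 - B4 - Z9 - J6 - E2 - 00: 6+3+6+10+5+14 = 44
00 - A3 - J6 - E2 - B4 - Z9 - 00: 6+15+5+17+6+1 = 50
00 - A3 - J6 - E2 - Z9 - B4 - 00: 6+15+5+15+6+5 = 52
… (46 more)
00 - E2 - J6 - B4 - A3 - Z9 - 00: 14+5+12+3+5+1 = 40  ← best
The minimum is 40.
One optimal route: 00 → E2 → J6 → B4 → A3 → Z9 → 00 (or its reverse).

Shortest round trip = 40.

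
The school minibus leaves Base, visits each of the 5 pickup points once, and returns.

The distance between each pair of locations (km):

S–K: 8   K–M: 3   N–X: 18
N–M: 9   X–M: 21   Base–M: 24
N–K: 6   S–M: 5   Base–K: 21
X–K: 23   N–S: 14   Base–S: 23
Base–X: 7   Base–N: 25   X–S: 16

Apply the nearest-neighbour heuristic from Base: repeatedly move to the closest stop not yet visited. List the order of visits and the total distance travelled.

Total distance 62 km via the nearest-neighbour route Base → X → S → M → K → N → Base.

At Base the remaining stops are X 7, K 21, S 23, M 24, N 25; go to X.
At X the remaining stops are S 16, N 18, M 21, K 23; go to S.
At S the remaining stops are M 5, K 8, N 14; go to M.
At M the remaining stops are K 3, N 9; go to K.
At K the remaining stops are N 6; go to N.
Return N→Base: 25.
Total = 7 + 16 + 5 + 3 + 6 + 25 = 62.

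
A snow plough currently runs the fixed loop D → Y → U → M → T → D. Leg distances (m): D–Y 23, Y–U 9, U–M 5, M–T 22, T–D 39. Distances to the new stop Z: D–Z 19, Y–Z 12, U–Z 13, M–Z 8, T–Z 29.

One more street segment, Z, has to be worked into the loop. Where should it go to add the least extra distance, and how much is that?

Minimum extra distance: 8 m, inserting Z between D and Y.

Insertion cost between consecutive stops i–j is d(i,Z) + d(Z,j) − d(i,j):
  between D and Y: 19 + 12 − 23 = 8
  between Y and U: 12 + 13 − 9 = 16
  between U and M: 13 + 8 − 5 = 16
  between M and T: 8 + 29 − 22 = 15
  between T and D: 29 + 19 − 39 = 9
Cheapest insertion is between D and Y, adding 8.
New total = 98 + 8 = 106.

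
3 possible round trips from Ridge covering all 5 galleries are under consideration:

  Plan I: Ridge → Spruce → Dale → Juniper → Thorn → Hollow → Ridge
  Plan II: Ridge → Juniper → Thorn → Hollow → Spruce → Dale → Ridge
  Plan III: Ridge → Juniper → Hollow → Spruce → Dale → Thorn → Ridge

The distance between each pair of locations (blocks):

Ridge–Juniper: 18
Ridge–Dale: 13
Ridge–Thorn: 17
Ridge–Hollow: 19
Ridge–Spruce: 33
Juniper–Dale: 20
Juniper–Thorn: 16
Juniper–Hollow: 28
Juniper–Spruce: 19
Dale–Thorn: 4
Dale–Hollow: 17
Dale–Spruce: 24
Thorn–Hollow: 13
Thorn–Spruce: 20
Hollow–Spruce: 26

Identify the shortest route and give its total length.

110 blocks — Plan II is the shortest.

Plan I: 33 + 24 + 20 + 16 + 13 + 19 = 125
Plan II: 18 + 16 + 13 + 26 + 24 + 13 = 110
Plan III: 18 + 28 + 26 + 24 + 4 + 17 = 117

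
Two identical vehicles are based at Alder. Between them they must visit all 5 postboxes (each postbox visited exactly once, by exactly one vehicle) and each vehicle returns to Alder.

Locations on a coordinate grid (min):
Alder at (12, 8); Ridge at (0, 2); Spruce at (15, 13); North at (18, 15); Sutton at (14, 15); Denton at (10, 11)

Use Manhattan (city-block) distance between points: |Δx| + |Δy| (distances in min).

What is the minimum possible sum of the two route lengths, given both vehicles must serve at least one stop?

Check every non-empty split of the stops between the two vehicles; for each half take its own optimal tour:
  {Ridge} + {Spruce, North, Sutton, Denton}: 36 + 30 = 66
  {Spruce} + {Ridge, North, Sutton, Denton}: 16 + 62 = 78
  {Ridge, Spruce} + {North, Sutton, Denton}: 52 + 30 = 82
  {North} + {Ridge, Spruce, Sutton, Denton}: 26 + 56 = 82
  {Ridge, North} + {Spruce, Sutton, Denton}: 62 + 24 = 86
  {Spruce, North} + {Ridge, Sutton, Denton}: 26 + 54 = 80
  … (15 splits in total)
Best: vehicle 1 Alder → Ridge → Alder = 36; vehicle 2 Alder → Spruce → North → Sutton → Denton → Alder = 30; combined 66.

Minimum combined distance: 66 min.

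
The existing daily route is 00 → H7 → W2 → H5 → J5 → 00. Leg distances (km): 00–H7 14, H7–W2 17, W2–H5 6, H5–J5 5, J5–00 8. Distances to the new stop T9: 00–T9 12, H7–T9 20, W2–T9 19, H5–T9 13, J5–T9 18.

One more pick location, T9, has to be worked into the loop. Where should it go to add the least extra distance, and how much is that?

Insertion cost between consecutive stops i–j is d(i,T9) + d(T9,j) − d(i,j):
  between 00 and H7: 12 + 20 − 14 = 18
  between H7 and W2: 20 + 19 − 17 = 22
  between W2 and H5: 19 + 13 − 6 = 26
  between H5 and J5: 13 + 18 − 5 = 26
  between J5 and 00: 18 + 12 − 8 = 22
Cheapest insertion is between 00 and H7, adding 18.
New total = 50 + 18 = 68.

Adding 18 km by placing T9 on the 00–H7 leg.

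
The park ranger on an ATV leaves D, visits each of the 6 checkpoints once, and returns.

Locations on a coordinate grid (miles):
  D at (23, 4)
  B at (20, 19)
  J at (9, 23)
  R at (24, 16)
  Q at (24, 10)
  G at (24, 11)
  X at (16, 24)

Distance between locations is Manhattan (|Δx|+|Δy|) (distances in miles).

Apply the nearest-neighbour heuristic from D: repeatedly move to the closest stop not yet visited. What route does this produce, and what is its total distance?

Nearest-neighbour total = 70 miles; route D → Q → G → R → B → X → J → D.

D → [Q:7 / G:8 / R:13 / B:18 / X:27 / J:33] → Q (7)
Q → [G:1 / R:6 / B:13 / X:22 / J:28] → G (1)
G → [R:5 / B:12 / X:21 / J:27] → R (5)
R → [B:7 / X:16 / J:22] → B (7)
B → [X:9 / J:15] → X (9)
X → [J:8] → J (8)
Return J→D: 33.
Total = 7 + 1 + 5 + 7 + 9 + 8 + 33 = 70.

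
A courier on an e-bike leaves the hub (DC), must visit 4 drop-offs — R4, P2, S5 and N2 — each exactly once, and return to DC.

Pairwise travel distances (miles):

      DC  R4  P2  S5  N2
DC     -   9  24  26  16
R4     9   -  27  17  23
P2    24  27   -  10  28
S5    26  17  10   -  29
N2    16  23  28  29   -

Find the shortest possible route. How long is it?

80 miles — the shortest possible round trip.

DC-R4-P2-S5-N2-DC: 9+27+10+29+16 = 91
DC-R4-P2-N2-S5-DC: 9+27+28+29+26 = 119
DC-R4-S5-P2-N2-DC: 9+17+10+28+16 = 80
DC-R4-S5-N2-P2-DC: 9+17+29+28+24 = 107
DC-R4-N2-P2-S5-DC: 9+23+28+10+26 = 96
DC-R4-N2-S5-P2-DC: 9+23+29+10+24 = 95
DC-P2-R4-S5-N2-DC: 24+27+17+29+16 = 113
DC-P2-R4-N2-S5-DC: 24+27+23+29+26 = 129
DC-P2-S5-R4-N2-DC: 24+10+17+23+16 = 90
DC-P2-N2-R4-S5-DC: 24+28+23+17+26 = 118
DC-S5-R4-P2-N2-DC: 26+17+27+28+16 = 114
DC-S5-P2-R4-N2-DC: 26+10+27+23+16 = 102
The minimum is 80.
One optimal route: DC → R4 → S5 → P2 → N2 → DC (or its reverse).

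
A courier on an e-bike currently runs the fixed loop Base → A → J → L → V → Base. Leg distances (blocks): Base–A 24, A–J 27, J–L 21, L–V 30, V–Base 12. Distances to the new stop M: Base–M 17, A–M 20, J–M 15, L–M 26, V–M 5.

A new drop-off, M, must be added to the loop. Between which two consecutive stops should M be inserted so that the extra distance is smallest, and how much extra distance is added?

Adding 1 blocks by placing M on the L–V leg.

Insertion cost between consecutive stops i–j is d(i,M) + d(M,j) − d(i,j):
  between Base and A: 17 + 20 − 24 = 13
  between A and J: 20 + 15 − 27 = 8
  between J and L: 15 + 26 − 21 = 20
  between L and V: 26 + 5 − 30 = 1
  between V and Base: 5 + 17 − 12 = 10
Cheapest insertion is between L and V, adding 1.
New total = 114 + 1 = 115.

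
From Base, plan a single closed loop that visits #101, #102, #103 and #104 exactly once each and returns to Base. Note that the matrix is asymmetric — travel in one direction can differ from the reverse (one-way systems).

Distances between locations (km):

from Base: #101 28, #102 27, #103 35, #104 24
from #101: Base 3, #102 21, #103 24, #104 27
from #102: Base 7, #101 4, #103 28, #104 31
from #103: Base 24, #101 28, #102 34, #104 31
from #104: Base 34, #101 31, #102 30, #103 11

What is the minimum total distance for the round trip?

Base → #101 → #102 → #103 → #104 → Base: 28+21+28+31+34 = 142
Base → #101 → #102 → #104 → #103 → Base: 28+21+31+11+24 = 115
Base → #101 → #103 → #102 → #104 → Base: 28+24+34+31+34 = 151
Base → #101 → #103 → #104 → #102 → Base: 28+24+31+30+7 = 120
Base → #101 → #104 → #102 → #103 → Base: 28+27+30+28+24 = 137
Base → #101 → #104 → #103 → #102 → Base: 28+27+11+34+7 = 107
Base → #102 → #101 → #103 → #104 → Base: 27+4+24+31+34 = 120
Base → #102 → #101 → #104 → #103 → Base: 27+4+27+11+24 = 93
Base → #102 → #103 → #101 → #104 → Base: 27+28+28+27+34 = 144
Base → #102 → #103 → #104 → #101 → Base: 27+28+31+31+3 = 120
Base → #102 → #104 → #101 → #103 → Base: 27+31+31+24+24 = 137
Base → #102 → #104 → #103 → #101 → Base: 27+31+11+28+3 = 100
Base → #103 → #101 → #102 → #104 → Base: 35+28+21+31+34 = 149
Base → #103 → #101 → #104 → #102 → Base: 35+28+27+30+7 = 127
… (10 more)
Base → #104 → #103 → #102 → #101 → Base: 24+11+34+4+3 = 76  ← best
The minimum is 76.
One optimal route: Base → #104 → #103 → #102 → #101 → Base.

Shortest round trip = 76 km.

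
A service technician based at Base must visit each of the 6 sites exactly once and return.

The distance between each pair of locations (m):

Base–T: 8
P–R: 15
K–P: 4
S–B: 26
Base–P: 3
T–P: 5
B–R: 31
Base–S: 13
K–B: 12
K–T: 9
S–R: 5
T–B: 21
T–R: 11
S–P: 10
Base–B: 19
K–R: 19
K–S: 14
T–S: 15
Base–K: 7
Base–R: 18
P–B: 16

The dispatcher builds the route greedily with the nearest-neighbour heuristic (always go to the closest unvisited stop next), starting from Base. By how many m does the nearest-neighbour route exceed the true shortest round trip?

From Base: P=3, K=7, T=8, S=13, R=18, B=19 → choose P (3).
From P: K=4, T=5, S=10, R=15, B=16 → choose K (4).
From K: T=9, B=12, S=14, R=19 → choose T (9).
From T: R=11, S=15, B=21 → choose R (11).
From R: S=5, B=31 → choose S (5).
From S: B=26 → choose B (26).
NN route Base → P → K → T → R → S → B → Base costs 77.
Optimal: Base → K → B → T → R → S → P → Base costs 69 (by enumerating all 360 distinct tours).
Excess = 77 − 69 = 8.

Excess over optimum: 8 m.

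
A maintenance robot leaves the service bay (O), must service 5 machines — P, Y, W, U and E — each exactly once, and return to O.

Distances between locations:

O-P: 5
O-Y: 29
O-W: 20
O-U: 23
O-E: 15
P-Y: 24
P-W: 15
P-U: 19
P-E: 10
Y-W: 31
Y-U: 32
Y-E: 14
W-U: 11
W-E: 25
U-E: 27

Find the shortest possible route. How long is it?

With 5 stops there are 5!/2 = 60 distinct round trips (a route and its reverse cost the same).
O-P-Y-W-U-E-O: 5+24+31+11+27+15 = 113
O-P-Y-W-E-U-O: 5+24+31+25+27+23 = 135
O-P-Y-U-W-E-O: 5+24+32+11+25+15 = 112
O-P-Y-U-E-W-O: 5+24+32+27+25+20 = 133
O-P-Y-E-W-U-O: 5+24+14+25+11+23 = 102
O-P-Y-E-U-W-O: 5+24+14+27+11+20 = 101
O-P-W-Y-U-E-O: 5+15+31+32+27+15 = 125
O-P-W-Y-E-U-O: 5+15+31+14+27+23 = 115
O-P-W-U-Y-E-O: 5+15+11+32+14+15 = 92
O-P-W-U-E-Y-O: 5+15+11+27+14+29 = 101
O-P-W-E-Y-U-O: 5+15+25+14+32+23 = 114
O-P-W-E-U-Y-O: 5+15+25+27+32+29 = 133
O-P-U-Y-W-E-O: 5+19+32+31+25+15 = 127
O-P-U-Y-E-W-O: 5+19+32+14+25+20 = 115
… (46 more)
The minimum is 92.
One optimal route: O → P → W → U → Y → E → O (or its reverse).

Shortest round trip = 92.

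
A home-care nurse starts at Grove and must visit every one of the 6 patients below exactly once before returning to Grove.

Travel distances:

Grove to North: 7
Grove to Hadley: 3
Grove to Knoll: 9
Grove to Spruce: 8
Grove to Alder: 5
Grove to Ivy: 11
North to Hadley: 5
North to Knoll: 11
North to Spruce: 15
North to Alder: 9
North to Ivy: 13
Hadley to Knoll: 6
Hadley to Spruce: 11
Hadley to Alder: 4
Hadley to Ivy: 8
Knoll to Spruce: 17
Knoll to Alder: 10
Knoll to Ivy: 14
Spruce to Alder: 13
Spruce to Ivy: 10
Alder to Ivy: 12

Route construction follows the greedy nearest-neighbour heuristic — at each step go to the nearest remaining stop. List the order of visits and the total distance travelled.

59 along Grove → Hadley → Alder → North → Knoll → Ivy → Spruce → Grove.

At Grove the remaining stops are Hadley 3, Alder 5, North 7, Spruce 8, Knoll 9, Ivy 11; go to Hadley.
At Hadley the remaining stops are Alder 4, North 5, Knoll 6, Ivy 8, Spruce 11; go to Alder.
At Alder the remaining stops are North 9, Knoll 10, Ivy 12, Spruce 13; go to North.
At North the remaining stops are Knoll 11, Ivy 13, Spruce 15; go to Knoll.
At Knoll the remaining stops are Ivy 14, Spruce 17; go to Ivy.
At Ivy the remaining stops are Spruce 10; go to Spruce.
Return Spruce→Grove: 8.
Total = 3 + 4 + 9 + 11 + 14 + 10 + 8 = 59.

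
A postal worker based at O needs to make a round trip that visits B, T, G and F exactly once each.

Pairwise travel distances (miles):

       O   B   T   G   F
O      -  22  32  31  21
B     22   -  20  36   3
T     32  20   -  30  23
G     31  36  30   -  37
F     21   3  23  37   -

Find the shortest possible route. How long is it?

There are 12 distinct closed tours to check (reversals are equivalent).
O → B → T → G → F → O: 22+20+30+37+21 = 130
O → B → T → F → G → O: 22+20+23+37+31 = 133
O → B → G → T → F → O: 22+36+30+23+21 = 132
O → B → G → F → T → O: 22+36+37+23+32 = 150
O → B → F → T → G → O: 22+3+23+30+31 = 109
O → B → F → G → T → O: 22+3+37+30+32 = 124
O → T → B → G → F → O: 32+20+36+37+21 = 146
O → T → B → F → G → O: 32+20+3+37+31 = 123
O → T → G → B → F → O: 32+30+36+3+21 = 122
O → T → F → B → G → O: 32+23+3+36+31 = 125
O → G → B → T → F → O: 31+36+20+23+21 = 131
O → G → T → B → F → O: 31+30+20+3+21 = 105
The minimum is 105.
One optimal route: O → G → T → B → F → O (or its reverse).

Shortest round trip = 105 miles.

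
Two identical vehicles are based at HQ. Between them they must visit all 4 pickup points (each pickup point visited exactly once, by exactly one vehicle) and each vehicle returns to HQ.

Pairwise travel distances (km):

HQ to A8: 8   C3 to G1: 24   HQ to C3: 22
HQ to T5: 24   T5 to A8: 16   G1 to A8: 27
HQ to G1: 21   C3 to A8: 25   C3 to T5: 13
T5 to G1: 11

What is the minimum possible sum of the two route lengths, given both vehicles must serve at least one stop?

Minimum combined distance: 83 km.

Check every non-empty split of the stops between the two vehicles; for each half take its own optimal tour:
  {C3} + {T5, G1, A8}: 44 + 56 = 100
  {T5} + {C3, G1, A8}: 48 + 78 = 126
  {C3, T5} + {G1, A8}: 59 + 56 = 115
  {G1} + {C3, T5, A8}: 42 + 59 = 101
  {C3, G1} + {T5, A8}: 67 + 48 = 115
  {T5, G1} + {C3, A8}: 56 + 55 = 111
  … (7 splits in total)
  {C3, T5, G1} + {A8}: 67 + 16 = 83  ← best
Best: vehicle 1 HQ → C3 → T5 → G1 → HQ = 67; vehicle 2 HQ → A8 → HQ = 16; combined 83.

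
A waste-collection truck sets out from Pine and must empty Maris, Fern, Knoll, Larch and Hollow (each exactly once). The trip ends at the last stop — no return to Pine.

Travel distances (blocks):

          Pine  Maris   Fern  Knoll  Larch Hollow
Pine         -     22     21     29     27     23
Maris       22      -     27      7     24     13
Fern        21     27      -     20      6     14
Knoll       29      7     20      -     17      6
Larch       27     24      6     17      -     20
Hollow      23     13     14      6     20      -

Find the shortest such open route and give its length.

There are 5! = 120 possible orderings.
Pine - Maris - Fern - Knoll - Larch - Hollow: 22+27+20+17+20 = 106
Pine - Maris - Fern - Knoll - Hollow - Larch: 22+27+20+6+20 = 95
Pine - Maris - Fern - Larch - Knoll - Hollow: 22+27+6+17+6 = 78
Pine - Maris - Fern - Larch - Hollow - Knoll: 22+27+6+20+6 = 81
Pine - Maris - Fern - Hollow - Knoll - Larch: 22+27+14+6+17 = 86
Pine - Maris - Fern - Hollow - Larch - Knoll: 22+27+14+20+17 = 100
Pine - Maris - Knoll - Fern - Larch - Hollow: 22+7+20+6+20 = 75
Pine - Maris - Knoll - Fern - Hollow - Larch: 22+7+20+14+20 = 83
Pine - Maris - Knoll - Larch - Fern - Hollow: 22+7+17+6+14 = 66
Pine - Maris - Knoll - Larch - Hollow - Fern: 22+7+17+20+14 = 80
Pine - Maris - Knoll - Hollow - Fern - Larch: 22+7+6+14+6 = 55
Pine - Maris - Knoll - Hollow - Larch - Fern: 22+7+6+20+6 = 61
Pine - Maris - Larch - Fern - Knoll - Hollow: 22+24+6+20+6 = 78
Pine - Maris - Larch - Fern - Hollow - Knoll: 22+24+6+14+6 = 72
… (106 more)
The minimum is 55.
One shortest path: Pine → Maris → Knoll → Hollow → Fern → Larch.

Minimum one-way distance = 55 blocks.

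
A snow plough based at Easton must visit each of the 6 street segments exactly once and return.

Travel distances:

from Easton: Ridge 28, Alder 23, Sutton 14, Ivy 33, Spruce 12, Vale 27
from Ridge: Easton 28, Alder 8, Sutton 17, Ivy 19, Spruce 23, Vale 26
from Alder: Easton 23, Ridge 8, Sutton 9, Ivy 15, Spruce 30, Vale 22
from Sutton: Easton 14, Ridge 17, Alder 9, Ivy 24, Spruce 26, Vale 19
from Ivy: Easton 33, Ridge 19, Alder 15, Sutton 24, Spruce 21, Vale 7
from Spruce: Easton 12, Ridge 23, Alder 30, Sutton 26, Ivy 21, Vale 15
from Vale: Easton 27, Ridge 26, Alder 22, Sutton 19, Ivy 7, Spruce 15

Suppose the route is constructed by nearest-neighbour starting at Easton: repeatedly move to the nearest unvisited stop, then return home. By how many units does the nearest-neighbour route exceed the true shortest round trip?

The nearest-neighbour route is 4 longer than optimal.

From Easton: Spruce=12, Sutton=14, Alder=23, Vale=27, Ridge=28, Ivy=33 → choose Spruce (12).
From Spruce: Vale=15, Ivy=21, Ridge=23, Sutton=26, Alder=30 → choose Vale (15).
From Vale: Ivy=7, Sutton=19, Alder=22, Ridge=26 → choose Ivy (7).
From Ivy: Alder=15, Ridge=19, Sutton=24 → choose Alder (15).
From Alder: Ridge=8, Sutton=9 → choose Ridge (8).
From Ridge: Sutton=17 → choose Sutton (17).
NN route Easton → Spruce → Vale → Ivy → Alder → Ridge → Sutton → Easton costs 88.
Optimal: Easton → Sutton → Alder → Ridge → Ivy → Vale → Spruce → Easton costs 84 (by enumerating all 360 distinct tours).
Excess = 88 − 84 = 4.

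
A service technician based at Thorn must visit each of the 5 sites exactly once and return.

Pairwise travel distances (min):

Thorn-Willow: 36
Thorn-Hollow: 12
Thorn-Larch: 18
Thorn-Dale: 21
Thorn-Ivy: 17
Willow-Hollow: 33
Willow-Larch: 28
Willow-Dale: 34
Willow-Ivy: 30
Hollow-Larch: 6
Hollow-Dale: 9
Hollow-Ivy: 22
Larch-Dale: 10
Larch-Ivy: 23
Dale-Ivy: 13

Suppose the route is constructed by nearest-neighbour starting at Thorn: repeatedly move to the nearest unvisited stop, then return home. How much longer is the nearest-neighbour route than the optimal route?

The nearest-neighbour route is 1 min longer than optimal.

Thorn: Hollow=12, Ivy=17, Larch=18, Dale=21, Willow=36 ⇒ Hollow
Hollow: Larch=6, Dale=9, Ivy=22, Willow=33 ⇒ Larch
Larch: Dale=10, Ivy=23, Willow=28 ⇒ Dale
Dale: Ivy=13, Willow=34 ⇒ Ivy
Ivy: Willow=30 ⇒ Willow
NN route Thorn → Hollow → Larch → Dale → Ivy → Willow → Thorn costs 107.
Optimal: Thorn → Hollow → Dale → Larch → Willow → Ivy → Thorn costs 106 (by enumerating all 60 distinct tours).
Excess = 107 − 106 = 1.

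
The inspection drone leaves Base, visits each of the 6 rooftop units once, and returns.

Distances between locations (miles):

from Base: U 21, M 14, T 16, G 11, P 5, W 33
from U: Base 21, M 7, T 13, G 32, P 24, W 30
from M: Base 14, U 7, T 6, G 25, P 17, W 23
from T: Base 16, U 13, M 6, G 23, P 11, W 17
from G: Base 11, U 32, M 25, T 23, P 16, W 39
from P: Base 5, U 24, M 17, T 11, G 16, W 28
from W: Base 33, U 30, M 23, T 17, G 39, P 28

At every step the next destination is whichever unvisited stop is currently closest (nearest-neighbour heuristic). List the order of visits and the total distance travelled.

At Base the remaining stops are P 5, G 11, M 14, T 16, U 21, W 33; go to P.
At P the remaining stops are T 11, G 16, M 17, U 24, W 28; go to T.
At T the remaining stops are M 6, U 13, W 17, G 23; go to M.
At M the remaining stops are U 7, W 23, G 25; go to U.
At U the remaining stops are W 30, G 32; go to W.
At W the remaining stops are G 39; go to G.
Return G→Base: 11.
Total = 5 + 11 + 6 + 7 + 30 + 39 + 11 = 109.

109 miles along Base → P → T → M → U → W → G → Base.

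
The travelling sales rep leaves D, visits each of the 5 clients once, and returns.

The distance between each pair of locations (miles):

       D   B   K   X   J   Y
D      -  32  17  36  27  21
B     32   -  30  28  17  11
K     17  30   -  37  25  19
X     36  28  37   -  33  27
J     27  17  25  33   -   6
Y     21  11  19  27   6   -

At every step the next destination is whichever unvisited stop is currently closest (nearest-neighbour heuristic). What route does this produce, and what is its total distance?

D → [K:17 / Y:21 / J:27 / B:32 / X:36] → K (17)
K → [Y:19 / J:25 / B:30 / X:37] → Y (19)
Y → [J:6 / B:11 / X:27] → J (6)
J → [B:17 / X:33] → B (17)
B → [X:28] → X (28)
Return X→D: 36.
Total = 17 + 19 + 6 + 17 + 28 + 36 = 123.

Nearest-neighbour total = 123 miles; route D → K → Y → J → B → X → D.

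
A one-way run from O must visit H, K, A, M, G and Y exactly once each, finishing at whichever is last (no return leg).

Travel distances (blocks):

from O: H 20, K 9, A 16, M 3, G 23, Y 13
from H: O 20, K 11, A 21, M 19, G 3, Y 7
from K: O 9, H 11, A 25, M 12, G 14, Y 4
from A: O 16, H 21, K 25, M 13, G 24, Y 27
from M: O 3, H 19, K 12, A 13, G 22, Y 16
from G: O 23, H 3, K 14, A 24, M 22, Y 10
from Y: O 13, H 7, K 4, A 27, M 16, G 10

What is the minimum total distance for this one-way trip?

Shortest open route: 53 blocks.

There are 6! = 720 possible orderings.
O → H → K → A → M → G → Y: 20+11+25+13+22+10 = 101
O → H → K → A → M → Y → G: 20+11+25+13+16+10 = 95
O → H → K → A → G → M → Y: 20+11+25+24+22+16 = 118
O → H → K → A → G → Y → M: 20+11+25+24+10+16 = 106
O → H → K → A → Y → M → G: 20+11+25+27+16+22 = 121
O → H → K → A → Y → G → M: 20+11+25+27+10+22 = 115
O → H → K → M → A → G → Y: 20+11+12+13+24+10 = 90
O → H → K → M → A → Y → G: 20+11+12+13+27+10 = 93
… (712 more)
O → M → K → Y → H → G → A: 3+12+4+7+3+24 = 53  ← best
The minimum is 53.
One shortest path: O → M → K → Y → H → G → A.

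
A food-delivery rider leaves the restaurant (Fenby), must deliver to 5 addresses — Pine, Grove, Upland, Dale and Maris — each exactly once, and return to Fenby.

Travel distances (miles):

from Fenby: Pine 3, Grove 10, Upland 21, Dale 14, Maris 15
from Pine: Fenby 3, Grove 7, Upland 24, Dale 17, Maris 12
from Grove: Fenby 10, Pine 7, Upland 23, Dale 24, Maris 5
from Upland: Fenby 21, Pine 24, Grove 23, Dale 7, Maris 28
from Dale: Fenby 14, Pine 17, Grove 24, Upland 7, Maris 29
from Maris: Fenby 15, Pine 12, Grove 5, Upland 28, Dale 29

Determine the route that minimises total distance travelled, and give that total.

Minimum total distance: 64 miles.

With 5 stops there are 5!/2 = 60 distinct round trips (a route and its reverse cost the same).
Fenby → Pine → Grove → Upland → Dale → Maris → Fenby: 3+7+23+7+29+15 = 84
Fenby → Pine → Grove → Upland → Maris → Dale → Fenby: 3+7+23+28+29+14 = 104
Fenby → Pine → Grove → Dale → Upland → Maris → Fenby: 3+7+24+7+28+15 = 84
Fenby → Pine → Grove → Dale → Maris → Upland → Fenby: 3+7+24+29+28+21 = 112
Fenby → Pine → Grove → Maris → Upland → Dale → Fenby: 3+7+5+28+7+14 = 64
Fenby → Pine → Grove → Maris → Dale → Upland → Fenby: 3+7+5+29+7+21 = 72
Fenby → Pine → Upland → Grove → Dale → Maris → Fenby: 3+24+23+24+29+15 = 118
Fenby → Pine → Upland → Grove → Maris → Dale → Fenby: 3+24+23+5+29+14 = 98
Fenby → Pine → Upland → Dale → Grove → Maris → Fenby: 3+24+7+24+5+15 = 78
Fenby → Pine → Upland → Dale → Maris → Grove → Fenby: 3+24+7+29+5+10 = 78
Fenby → Pine → Upland → Maris → Grove → Dale → Fenby: 3+24+28+5+24+14 = 98
Fenby → Pine → Upland → Maris → Dale → Grove → Fenby: 3+24+28+29+24+10 = 118
Fenby → Pine → Dale → Grove → Upland → Maris → Fenby: 3+17+24+23+28+15 = 110
Fenby → Pine → Dale → Grove → Maris → Upland → Fenby: 3+17+24+5+28+21 = 98
… (46 more)
The minimum is 64.
One optimal route: Fenby → Pine → Grove → Maris → Upland → Dale → Fenby (or its reverse).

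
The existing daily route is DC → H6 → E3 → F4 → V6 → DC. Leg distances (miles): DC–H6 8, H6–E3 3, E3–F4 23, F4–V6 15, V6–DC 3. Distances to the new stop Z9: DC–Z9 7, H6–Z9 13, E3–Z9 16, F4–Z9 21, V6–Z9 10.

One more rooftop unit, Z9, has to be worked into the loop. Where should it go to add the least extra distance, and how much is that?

Adding 12 miles by placing Z9 on the DC–H6 leg.

Insertion cost between consecutive stops i–j is d(i,Z9) + d(Z9,j) − d(i,j):
  between DC and H6: 7 + 13 − 8 = 12
  between H6 and E3: 13 + 16 − 3 = 26
  between E3 and F4: 16 + 21 − 23 = 14
  between F4 and V6: 21 + 10 − 15 = 16
  between V6 and DC: 10 + 7 − 3 = 14
Cheapest insertion is between DC and H6, adding 12.
New total = 52 + 12 = 64.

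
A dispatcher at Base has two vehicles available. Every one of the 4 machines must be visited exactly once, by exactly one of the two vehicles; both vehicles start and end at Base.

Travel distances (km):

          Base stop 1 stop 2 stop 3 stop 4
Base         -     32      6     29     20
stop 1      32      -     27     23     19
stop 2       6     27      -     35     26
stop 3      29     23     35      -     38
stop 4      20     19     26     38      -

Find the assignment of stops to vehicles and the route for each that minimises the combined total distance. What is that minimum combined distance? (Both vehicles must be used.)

There are 2^3 − 1 = 7 ways to divide the 4 stops into two non-empty groups. For each, the best each vehicle can do is its own shortest tour through its group:
  {stop 1} + {stop 2, stop 3, stop 4}: 64 + 99 = 163
  {stop 2} + {stop 1, stop 3, stop 4}: 12 + 91 = 103
  {stop 1, stop 2} + {stop 3, stop 4}: 65 + 87 = 152
  {stop 3} + {stop 1, stop 2, stop 4}: 58 + 72 = 130
  {stop 1, stop 3} + {stop 2, stop 4}: 84 + 52 = 136
  {stop 2, stop 3} + {stop 1, stop 4}: 70 + 71 = 141
  … (7 splits in total)
Best: vehicle 1 Base → stop 2 → Base = 12; vehicle 2 Base → stop 3 → stop 1 → stop 4 → Base = 91; combined 103.

103 km — the smallest possible combined total.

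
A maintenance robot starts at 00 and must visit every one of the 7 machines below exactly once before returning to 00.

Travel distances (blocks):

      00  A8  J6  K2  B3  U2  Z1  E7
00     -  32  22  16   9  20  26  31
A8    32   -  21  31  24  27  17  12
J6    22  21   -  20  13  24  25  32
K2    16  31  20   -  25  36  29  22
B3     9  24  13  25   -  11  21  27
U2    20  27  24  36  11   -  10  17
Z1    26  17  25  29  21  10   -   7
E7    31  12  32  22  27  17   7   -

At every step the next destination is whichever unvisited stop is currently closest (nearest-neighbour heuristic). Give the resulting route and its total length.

Nearest-neighbour total = 106 blocks; route 00 → B3 → U2 → Z1 → E7 → A8 → J6 → K2 → 00.

00 → [B3:9 / K2:16 / U2:20 / J6:22 / Z1:26 / E7:31 / A8:32] → B3 (9)
B3 → [U2:11 / J6:13 / Z1:21 / A8:24 / K2:25 / E7:27] → U2 (11)
U2 → [Z1:10 / E7:17 / J6:24 / A8:27 / K2:36] → Z1 (10)
Z1 → [E7:7 / A8:17 / J6:25 / K2:29] → E7 (7)
E7 → [A8:12 / K2:22 / J6:32] → A8 (12)
A8 → [J6:21 / K2:31] → J6 (21)
J6 → [K2:20] → K2 (20)
Return K2→00: 16.
Total = 9 + 11 + 10 + 7 + 12 + 21 + 20 + 16 = 106.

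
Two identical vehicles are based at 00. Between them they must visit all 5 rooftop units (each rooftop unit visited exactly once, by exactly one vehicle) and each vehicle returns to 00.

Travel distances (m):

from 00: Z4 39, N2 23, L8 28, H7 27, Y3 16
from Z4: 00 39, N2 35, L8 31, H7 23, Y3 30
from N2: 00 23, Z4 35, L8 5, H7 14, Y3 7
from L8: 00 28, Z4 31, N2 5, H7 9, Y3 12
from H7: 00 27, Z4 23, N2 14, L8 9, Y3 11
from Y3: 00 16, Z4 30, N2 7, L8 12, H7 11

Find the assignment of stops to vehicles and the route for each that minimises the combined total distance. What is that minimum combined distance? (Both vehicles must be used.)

131 m — the smallest possible combined total.

There are 2^4 − 1 = 15 ways to divide the 5 stops into two non-empty groups. For each, the best each vehicle can do is its own shortest tour through its group:
  {Z4} + {N2, L8, H7, Y3}: 78 + 64 = 142
  {N2} + {Z4, L8, H7, Y3}: 46 + 99 = 145
  {Z4, N2} + {L8, H7, Y3}: 97 + 64 = 161
  {L8} + {Z4, N2, H7, Y3}: 56 + 99 = 155
  {Z4, L8} + {N2, H7, Y3}: 98 + 64 = 162
  {N2, L8} + {Z4, H7, Y3}: 56 + 89 = 145
  … (15 splits in total)
  {Z4, N2, L8, H7} + {Y3}: 99 + 32 = 131  ← best
Best: vehicle 1 00 → Z4 → H7 → L8 → N2 → 00 = 99; vehicle 2 00 → Y3 → 00 = 32; combined 131.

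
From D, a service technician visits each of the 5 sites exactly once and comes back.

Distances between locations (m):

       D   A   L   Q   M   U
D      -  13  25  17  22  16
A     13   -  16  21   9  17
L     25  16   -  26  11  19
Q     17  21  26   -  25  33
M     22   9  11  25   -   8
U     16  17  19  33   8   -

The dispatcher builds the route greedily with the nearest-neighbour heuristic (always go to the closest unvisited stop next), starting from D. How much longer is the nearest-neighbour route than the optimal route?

From D: A=13, U=16, Q=17, M=22, L=25 → choose A (13).
From A: M=9, L=16, U=17, Q=21 → choose M (9).
From M: U=8, L=11, Q=25 → choose U (8).
From U: L=19, Q=33 → choose L (19).
From L: Q=26 → choose Q (26).
NN route D → A → M → U → L → Q → D costs 92.
Optimal: D → Q → A → L → M → U → D costs 89 (by enumerating all 60 distinct tours).
Excess = 92 − 89 = 3.

Excess over optimum: 3 m.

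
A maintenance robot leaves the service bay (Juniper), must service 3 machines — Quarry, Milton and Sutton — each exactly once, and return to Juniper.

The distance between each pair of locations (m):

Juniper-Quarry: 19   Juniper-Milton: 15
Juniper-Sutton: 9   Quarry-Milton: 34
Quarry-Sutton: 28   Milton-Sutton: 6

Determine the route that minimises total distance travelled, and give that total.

Minimum total distance: 68 m.

Juniper → Quarry → Milton → Sutton → Juniper: 19+34+6+9 = 68
Juniper → Quarry → Sutton → Milton → Juniper: 19+28+6+15 = 68
Juniper → Milton → Quarry → Sutton → Juniper: 15+34+28+9 = 86
The minimum is 68.
One optimal route: Juniper → Quarry → Milton → Sutton → Juniper (or its reverse).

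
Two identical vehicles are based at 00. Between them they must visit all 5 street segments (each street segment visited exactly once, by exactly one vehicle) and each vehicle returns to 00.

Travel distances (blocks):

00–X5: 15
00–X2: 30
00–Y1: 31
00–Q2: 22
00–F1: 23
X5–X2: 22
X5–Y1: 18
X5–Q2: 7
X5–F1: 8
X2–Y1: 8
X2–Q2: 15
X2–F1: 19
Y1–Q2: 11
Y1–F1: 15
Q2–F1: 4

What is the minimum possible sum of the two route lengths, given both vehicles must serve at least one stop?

Minimum combined distance: 106 blocks.

Check every non-empty split of the stops between the two vehicles; for each half take its own optimal tour:
  {X5} + {X2, Y1, Q2, F1}: 30 + 76 = 106
  {X2} + {X5, Y1, Q2, F1}: 60 + 69 = 129
  {X5, X2} + {Y1, Q2, F1}: 67 + 69 = 136
  {Y1} + {X5, X2, Q2, F1}: 62 + 72 = 134
  {X5, Y1} + {X2, Q2, F1}: 64 + 72 = 136
  {X2, Y1} + {X5, Q2, F1}: 69 + 49 = 118
  … (15 splits in total)
Best: vehicle 1 00 → X5 → 00 = 30; vehicle 2 00 → X2 → Y1 → Q2 → F1 → 00 = 76; combined 106.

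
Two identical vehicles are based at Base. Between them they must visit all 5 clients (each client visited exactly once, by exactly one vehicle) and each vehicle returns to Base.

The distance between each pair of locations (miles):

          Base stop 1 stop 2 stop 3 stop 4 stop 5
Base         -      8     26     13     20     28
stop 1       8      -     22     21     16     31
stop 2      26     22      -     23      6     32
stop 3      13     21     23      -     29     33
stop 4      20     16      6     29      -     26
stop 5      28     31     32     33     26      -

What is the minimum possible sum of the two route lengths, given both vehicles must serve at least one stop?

Try each way of splitting the stops between the two vehicles (each non-empty) and, for each split, find the best tour for each vehicle:
  {stop 1} + {stop 2, stop 3, stop 4, stop 5}: 16 + 96 = 112
  {stop 2} + {stop 1, stop 3, stop 4, stop 5}: 52 + 96 = 148
  {stop 1, stop 2} + {stop 3, stop 4, stop 5}: 56 + 92 = 148
  {stop 3} + {stop 1, stop 2, stop 4, stop 5}: 26 + 90 = 116
  {stop 1, stop 3} + {stop 2, stop 4, stop 5}: 42 + 86 = 128
  {stop 2, stop 3} + {stop 1, stop 4, stop 5}: 62 + 78 = 140
  … (15 splits in total)
Best: vehicle 1 Base → stop 1 → Base = 16; vehicle 2 Base → stop 3 → stop 2 → stop 4 → stop 5 → Base = 96; combined 112.

Minimum combined distance: 112 miles.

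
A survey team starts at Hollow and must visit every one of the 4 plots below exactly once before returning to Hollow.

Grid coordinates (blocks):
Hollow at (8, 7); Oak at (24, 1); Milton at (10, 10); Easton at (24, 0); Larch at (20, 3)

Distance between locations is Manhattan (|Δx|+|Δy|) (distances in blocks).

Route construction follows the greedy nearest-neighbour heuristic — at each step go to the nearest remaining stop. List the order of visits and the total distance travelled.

Hollow → [Milton:5 / Larch:16 / Oak:22 / Easton:23] → Milton (5)
Milton → [Larch:17 / Oak:23 / Easton:24] → Larch (17)
Larch → [Oak:6 / Easton:7] → Oak (6)
Oak → [Easton:1] → Easton (1)
Return Easton→Hollow: 23.
Total = 5 + 17 + 6 + 1 + 23 = 52.

52 blocks along Hollow → Milton → Larch → Oak → Easton → Hollow.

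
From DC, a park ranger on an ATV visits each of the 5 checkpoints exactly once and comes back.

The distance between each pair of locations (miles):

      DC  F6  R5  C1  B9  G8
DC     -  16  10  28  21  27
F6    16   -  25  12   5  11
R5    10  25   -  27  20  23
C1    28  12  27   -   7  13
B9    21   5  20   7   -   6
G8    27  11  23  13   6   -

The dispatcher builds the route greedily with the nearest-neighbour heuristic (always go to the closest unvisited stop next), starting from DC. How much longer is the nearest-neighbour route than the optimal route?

DC: R5=10, F6=16, B9=21, G8=27, C1=28 ⇒ R5
R5: B9=20, G8=23, F6=25, C1=27 ⇒ B9
B9: F6=5, G8=6, C1=7 ⇒ F6
F6: G8=11, C1=12 ⇒ G8
G8: C1=13 ⇒ C1
NN route DC → R5 → B9 → F6 → G8 → C1 → DC costs 87.
Optimal: DC → F6 → C1 → B9 → G8 → R5 → DC costs 74 (by enumerating all 60 distinct tours).
Excess = 87 − 74 = 13.

The nearest-neighbour route is 13 miles longer than optimal.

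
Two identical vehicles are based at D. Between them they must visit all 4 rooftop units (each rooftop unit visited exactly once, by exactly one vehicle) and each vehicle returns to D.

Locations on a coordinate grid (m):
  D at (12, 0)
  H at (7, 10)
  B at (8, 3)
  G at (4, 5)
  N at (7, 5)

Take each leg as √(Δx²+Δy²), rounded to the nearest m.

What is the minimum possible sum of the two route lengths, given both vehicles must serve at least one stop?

Minimum combined distance: 37 m.

There are 2^3 − 1 = 7 ways to divide the 4 stops into two non-empty groups. For each, the best each vehicle can do is its own shortest tour through its group:
  {H} + {B, G, N}: 22 + 19 = 41
  {B} + {H, G, N}: 10 + 27 = 37
  {H, B} + {G, N}: 23 + 19 = 42
  {G} + {H, B, N}: 18 + 23 = 41
  {H, G} + {B, N}: 26 + 14 = 40
  {B, G} + {H, N}: 18 + 23 = 41
  … (7 splits in total)
Best: vehicle 1 D → B → D = 10; vehicle 2 D → H → G → N → D = 27; combined 37.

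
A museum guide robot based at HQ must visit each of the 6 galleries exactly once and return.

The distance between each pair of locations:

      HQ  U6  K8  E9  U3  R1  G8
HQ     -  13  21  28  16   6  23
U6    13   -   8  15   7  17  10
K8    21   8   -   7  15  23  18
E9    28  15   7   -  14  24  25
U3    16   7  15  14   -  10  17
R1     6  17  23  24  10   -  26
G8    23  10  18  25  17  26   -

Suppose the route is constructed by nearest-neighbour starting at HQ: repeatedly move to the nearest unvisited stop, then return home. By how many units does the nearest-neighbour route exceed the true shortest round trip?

HQ: R1=6, U6=13, U3=16, K8=21, G8=23, E9=28 ⇒ R1
R1: U3=10, U6=17, K8=23, E9=24, G8=26 ⇒ U3
U3: U6=7, E9=14, K8=15, G8=17 ⇒ U6
U6: K8=8, G8=10, E9=15 ⇒ K8
K8: E9=7, G8=18 ⇒ E9
E9: G8=25 ⇒ G8
NN route HQ → R1 → U3 → U6 → K8 → E9 → G8 → HQ costs 86.
Optimal: HQ → U6 → G8 → K8 → E9 → U3 → R1 → HQ costs 78 (by enumerating all 360 distinct tours).
Excess = 86 − 78 = 8.

8 longer than the optimal tour.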